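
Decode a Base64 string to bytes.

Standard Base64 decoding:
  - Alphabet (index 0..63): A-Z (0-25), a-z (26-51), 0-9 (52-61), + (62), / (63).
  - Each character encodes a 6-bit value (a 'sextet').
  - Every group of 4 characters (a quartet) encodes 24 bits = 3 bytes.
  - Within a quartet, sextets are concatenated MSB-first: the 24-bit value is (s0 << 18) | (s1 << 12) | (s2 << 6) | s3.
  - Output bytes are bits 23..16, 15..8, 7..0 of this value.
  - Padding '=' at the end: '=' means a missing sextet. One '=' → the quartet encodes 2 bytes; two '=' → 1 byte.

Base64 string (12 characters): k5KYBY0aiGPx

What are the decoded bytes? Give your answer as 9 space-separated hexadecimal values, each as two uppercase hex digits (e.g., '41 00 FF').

After char 0 ('k'=36): chars_in_quartet=1 acc=0x24 bytes_emitted=0
After char 1 ('5'=57): chars_in_quartet=2 acc=0x939 bytes_emitted=0
After char 2 ('K'=10): chars_in_quartet=3 acc=0x24E4A bytes_emitted=0
After char 3 ('Y'=24): chars_in_quartet=4 acc=0x939298 -> emit 93 92 98, reset; bytes_emitted=3
After char 4 ('B'=1): chars_in_quartet=1 acc=0x1 bytes_emitted=3
After char 5 ('Y'=24): chars_in_quartet=2 acc=0x58 bytes_emitted=3
After char 6 ('0'=52): chars_in_quartet=3 acc=0x1634 bytes_emitted=3
After char 7 ('a'=26): chars_in_quartet=4 acc=0x58D1A -> emit 05 8D 1A, reset; bytes_emitted=6
After char 8 ('i'=34): chars_in_quartet=1 acc=0x22 bytes_emitted=6
After char 9 ('G'=6): chars_in_quartet=2 acc=0x886 bytes_emitted=6
After char 10 ('P'=15): chars_in_quartet=3 acc=0x2218F bytes_emitted=6
After char 11 ('x'=49): chars_in_quartet=4 acc=0x8863F1 -> emit 88 63 F1, reset; bytes_emitted=9

Answer: 93 92 98 05 8D 1A 88 63 F1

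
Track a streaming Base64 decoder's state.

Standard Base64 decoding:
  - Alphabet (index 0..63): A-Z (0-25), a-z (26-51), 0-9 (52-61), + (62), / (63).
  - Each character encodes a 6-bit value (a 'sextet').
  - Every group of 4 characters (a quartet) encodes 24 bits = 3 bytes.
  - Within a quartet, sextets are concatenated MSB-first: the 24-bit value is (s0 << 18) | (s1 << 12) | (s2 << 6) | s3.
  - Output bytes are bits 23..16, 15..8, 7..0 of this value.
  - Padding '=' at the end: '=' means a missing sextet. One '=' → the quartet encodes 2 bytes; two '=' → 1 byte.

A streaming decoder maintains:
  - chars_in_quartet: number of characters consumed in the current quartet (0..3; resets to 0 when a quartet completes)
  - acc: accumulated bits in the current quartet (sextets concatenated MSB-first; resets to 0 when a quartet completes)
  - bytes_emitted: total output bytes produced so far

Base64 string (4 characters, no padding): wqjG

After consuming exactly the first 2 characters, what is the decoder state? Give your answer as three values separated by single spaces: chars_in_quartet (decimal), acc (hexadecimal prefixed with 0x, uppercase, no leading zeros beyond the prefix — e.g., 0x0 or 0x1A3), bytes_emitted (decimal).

After char 0 ('w'=48): chars_in_quartet=1 acc=0x30 bytes_emitted=0
After char 1 ('q'=42): chars_in_quartet=2 acc=0xC2A bytes_emitted=0

Answer: 2 0xC2A 0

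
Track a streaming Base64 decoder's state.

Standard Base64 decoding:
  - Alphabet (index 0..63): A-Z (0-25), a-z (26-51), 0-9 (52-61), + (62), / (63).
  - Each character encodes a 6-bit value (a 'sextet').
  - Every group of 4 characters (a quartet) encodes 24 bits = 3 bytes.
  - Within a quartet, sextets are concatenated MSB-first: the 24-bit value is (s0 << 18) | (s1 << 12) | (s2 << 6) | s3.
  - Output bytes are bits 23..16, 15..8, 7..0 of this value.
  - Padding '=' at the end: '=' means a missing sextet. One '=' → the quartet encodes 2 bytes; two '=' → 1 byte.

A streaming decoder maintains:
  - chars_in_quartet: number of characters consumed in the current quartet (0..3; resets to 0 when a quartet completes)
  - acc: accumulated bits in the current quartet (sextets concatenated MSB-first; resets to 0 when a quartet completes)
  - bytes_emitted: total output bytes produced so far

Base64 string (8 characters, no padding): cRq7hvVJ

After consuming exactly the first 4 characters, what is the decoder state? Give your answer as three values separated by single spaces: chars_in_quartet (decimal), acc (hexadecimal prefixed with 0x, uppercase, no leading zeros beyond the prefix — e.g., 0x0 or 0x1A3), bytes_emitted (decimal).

After char 0 ('c'=28): chars_in_quartet=1 acc=0x1C bytes_emitted=0
After char 1 ('R'=17): chars_in_quartet=2 acc=0x711 bytes_emitted=0
After char 2 ('q'=42): chars_in_quartet=3 acc=0x1C46A bytes_emitted=0
After char 3 ('7'=59): chars_in_quartet=4 acc=0x711ABB -> emit 71 1A BB, reset; bytes_emitted=3

Answer: 0 0x0 3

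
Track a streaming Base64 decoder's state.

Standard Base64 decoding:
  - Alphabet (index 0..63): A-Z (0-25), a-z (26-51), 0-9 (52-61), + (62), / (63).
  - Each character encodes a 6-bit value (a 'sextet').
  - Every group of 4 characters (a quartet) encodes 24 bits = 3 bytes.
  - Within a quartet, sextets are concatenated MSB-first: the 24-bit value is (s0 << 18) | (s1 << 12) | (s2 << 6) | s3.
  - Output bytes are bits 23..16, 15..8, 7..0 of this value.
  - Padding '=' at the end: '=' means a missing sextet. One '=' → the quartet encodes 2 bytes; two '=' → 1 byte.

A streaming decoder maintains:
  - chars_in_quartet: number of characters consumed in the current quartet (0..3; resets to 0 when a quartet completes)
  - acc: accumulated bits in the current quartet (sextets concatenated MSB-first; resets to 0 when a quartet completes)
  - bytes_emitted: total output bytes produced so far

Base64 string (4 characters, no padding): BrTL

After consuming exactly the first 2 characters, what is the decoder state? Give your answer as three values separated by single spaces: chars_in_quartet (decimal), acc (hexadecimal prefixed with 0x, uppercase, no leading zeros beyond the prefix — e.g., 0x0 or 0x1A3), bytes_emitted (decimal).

After char 0 ('B'=1): chars_in_quartet=1 acc=0x1 bytes_emitted=0
After char 1 ('r'=43): chars_in_quartet=2 acc=0x6B bytes_emitted=0

Answer: 2 0x6B 0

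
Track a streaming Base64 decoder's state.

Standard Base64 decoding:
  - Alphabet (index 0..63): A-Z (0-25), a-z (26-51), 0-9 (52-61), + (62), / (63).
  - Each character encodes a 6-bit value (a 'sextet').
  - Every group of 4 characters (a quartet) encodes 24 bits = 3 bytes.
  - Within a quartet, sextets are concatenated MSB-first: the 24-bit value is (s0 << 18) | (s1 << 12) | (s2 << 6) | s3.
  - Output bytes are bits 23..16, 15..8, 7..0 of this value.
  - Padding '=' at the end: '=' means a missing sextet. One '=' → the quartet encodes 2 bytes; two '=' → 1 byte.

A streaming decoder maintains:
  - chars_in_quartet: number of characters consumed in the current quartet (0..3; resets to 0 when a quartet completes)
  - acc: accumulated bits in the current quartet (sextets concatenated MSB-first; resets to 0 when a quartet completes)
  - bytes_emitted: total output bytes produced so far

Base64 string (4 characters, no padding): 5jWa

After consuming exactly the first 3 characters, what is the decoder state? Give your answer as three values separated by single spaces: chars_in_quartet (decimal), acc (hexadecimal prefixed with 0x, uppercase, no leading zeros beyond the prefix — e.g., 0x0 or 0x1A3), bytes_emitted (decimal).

Answer: 3 0x398D6 0

Derivation:
After char 0 ('5'=57): chars_in_quartet=1 acc=0x39 bytes_emitted=0
After char 1 ('j'=35): chars_in_quartet=2 acc=0xE63 bytes_emitted=0
After char 2 ('W'=22): chars_in_quartet=3 acc=0x398D6 bytes_emitted=0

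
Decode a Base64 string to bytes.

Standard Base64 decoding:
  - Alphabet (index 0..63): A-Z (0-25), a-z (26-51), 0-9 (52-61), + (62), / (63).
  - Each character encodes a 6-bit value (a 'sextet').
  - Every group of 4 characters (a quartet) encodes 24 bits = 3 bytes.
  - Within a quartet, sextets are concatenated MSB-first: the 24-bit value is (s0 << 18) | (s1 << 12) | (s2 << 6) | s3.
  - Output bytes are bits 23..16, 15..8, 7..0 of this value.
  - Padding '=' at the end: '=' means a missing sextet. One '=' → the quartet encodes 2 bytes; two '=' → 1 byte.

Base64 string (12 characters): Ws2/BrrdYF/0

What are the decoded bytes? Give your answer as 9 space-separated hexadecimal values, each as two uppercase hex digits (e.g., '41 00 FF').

After char 0 ('W'=22): chars_in_quartet=1 acc=0x16 bytes_emitted=0
After char 1 ('s'=44): chars_in_quartet=2 acc=0x5AC bytes_emitted=0
After char 2 ('2'=54): chars_in_quartet=3 acc=0x16B36 bytes_emitted=0
After char 3 ('/'=63): chars_in_quartet=4 acc=0x5ACDBF -> emit 5A CD BF, reset; bytes_emitted=3
After char 4 ('B'=1): chars_in_quartet=1 acc=0x1 bytes_emitted=3
After char 5 ('r'=43): chars_in_quartet=2 acc=0x6B bytes_emitted=3
After char 6 ('r'=43): chars_in_quartet=3 acc=0x1AEB bytes_emitted=3
After char 7 ('d'=29): chars_in_quartet=4 acc=0x6BADD -> emit 06 BA DD, reset; bytes_emitted=6
After char 8 ('Y'=24): chars_in_quartet=1 acc=0x18 bytes_emitted=6
After char 9 ('F'=5): chars_in_quartet=2 acc=0x605 bytes_emitted=6
After char 10 ('/'=63): chars_in_quartet=3 acc=0x1817F bytes_emitted=6
After char 11 ('0'=52): chars_in_quartet=4 acc=0x605FF4 -> emit 60 5F F4, reset; bytes_emitted=9

Answer: 5A CD BF 06 BA DD 60 5F F4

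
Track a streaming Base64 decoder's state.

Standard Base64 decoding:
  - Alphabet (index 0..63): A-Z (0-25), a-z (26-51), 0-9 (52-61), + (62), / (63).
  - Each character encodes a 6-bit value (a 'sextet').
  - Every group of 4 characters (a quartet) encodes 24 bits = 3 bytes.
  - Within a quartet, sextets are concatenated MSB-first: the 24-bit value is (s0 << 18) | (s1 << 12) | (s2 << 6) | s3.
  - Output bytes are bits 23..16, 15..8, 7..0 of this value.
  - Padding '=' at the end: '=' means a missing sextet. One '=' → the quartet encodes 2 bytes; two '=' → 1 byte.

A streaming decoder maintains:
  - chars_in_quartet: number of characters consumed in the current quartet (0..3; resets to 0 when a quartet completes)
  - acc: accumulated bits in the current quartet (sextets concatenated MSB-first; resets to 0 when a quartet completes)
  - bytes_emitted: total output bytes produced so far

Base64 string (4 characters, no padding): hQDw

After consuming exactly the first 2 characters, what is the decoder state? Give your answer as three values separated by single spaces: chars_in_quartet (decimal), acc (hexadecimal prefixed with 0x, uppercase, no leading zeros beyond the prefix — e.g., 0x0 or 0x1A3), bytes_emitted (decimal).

After char 0 ('h'=33): chars_in_quartet=1 acc=0x21 bytes_emitted=0
After char 1 ('Q'=16): chars_in_quartet=2 acc=0x850 bytes_emitted=0

Answer: 2 0x850 0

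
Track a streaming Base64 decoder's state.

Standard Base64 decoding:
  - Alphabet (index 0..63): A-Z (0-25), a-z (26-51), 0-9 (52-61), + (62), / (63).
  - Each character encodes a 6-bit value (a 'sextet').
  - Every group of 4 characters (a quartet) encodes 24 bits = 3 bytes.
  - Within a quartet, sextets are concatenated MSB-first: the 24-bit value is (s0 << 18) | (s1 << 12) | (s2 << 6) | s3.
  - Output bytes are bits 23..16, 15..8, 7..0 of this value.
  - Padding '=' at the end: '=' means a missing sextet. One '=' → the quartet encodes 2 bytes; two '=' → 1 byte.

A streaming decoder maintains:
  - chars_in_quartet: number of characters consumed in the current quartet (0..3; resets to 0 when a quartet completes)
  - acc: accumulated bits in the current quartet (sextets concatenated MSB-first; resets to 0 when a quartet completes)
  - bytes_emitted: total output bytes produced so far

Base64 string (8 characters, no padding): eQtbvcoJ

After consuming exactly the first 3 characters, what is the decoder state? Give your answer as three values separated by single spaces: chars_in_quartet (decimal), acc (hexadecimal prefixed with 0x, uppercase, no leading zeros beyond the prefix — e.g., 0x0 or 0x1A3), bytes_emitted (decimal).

After char 0 ('e'=30): chars_in_quartet=1 acc=0x1E bytes_emitted=0
After char 1 ('Q'=16): chars_in_quartet=2 acc=0x790 bytes_emitted=0
After char 2 ('t'=45): chars_in_quartet=3 acc=0x1E42D bytes_emitted=0

Answer: 3 0x1E42D 0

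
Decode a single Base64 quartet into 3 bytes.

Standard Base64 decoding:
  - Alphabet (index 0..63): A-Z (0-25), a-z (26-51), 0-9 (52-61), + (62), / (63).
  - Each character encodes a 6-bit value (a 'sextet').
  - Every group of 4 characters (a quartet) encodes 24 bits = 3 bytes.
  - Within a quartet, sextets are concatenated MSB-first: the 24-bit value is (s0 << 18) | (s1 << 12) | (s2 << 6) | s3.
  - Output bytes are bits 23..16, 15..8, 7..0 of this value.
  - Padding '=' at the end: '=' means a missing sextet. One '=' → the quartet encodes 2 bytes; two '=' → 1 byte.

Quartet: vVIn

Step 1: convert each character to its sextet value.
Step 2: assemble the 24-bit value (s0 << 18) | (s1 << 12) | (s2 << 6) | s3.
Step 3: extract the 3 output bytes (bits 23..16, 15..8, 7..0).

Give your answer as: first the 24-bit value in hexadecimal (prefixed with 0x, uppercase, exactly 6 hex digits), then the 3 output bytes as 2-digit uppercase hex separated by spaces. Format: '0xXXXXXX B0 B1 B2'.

Answer: 0xBD5227 BD 52 27

Derivation:
Sextets: v=47, V=21, I=8, n=39
24-bit: (47<<18) | (21<<12) | (8<<6) | 39
      = 0xBC0000 | 0x015000 | 0x000200 | 0x000027
      = 0xBD5227
Bytes: (v>>16)&0xFF=BD, (v>>8)&0xFF=52, v&0xFF=27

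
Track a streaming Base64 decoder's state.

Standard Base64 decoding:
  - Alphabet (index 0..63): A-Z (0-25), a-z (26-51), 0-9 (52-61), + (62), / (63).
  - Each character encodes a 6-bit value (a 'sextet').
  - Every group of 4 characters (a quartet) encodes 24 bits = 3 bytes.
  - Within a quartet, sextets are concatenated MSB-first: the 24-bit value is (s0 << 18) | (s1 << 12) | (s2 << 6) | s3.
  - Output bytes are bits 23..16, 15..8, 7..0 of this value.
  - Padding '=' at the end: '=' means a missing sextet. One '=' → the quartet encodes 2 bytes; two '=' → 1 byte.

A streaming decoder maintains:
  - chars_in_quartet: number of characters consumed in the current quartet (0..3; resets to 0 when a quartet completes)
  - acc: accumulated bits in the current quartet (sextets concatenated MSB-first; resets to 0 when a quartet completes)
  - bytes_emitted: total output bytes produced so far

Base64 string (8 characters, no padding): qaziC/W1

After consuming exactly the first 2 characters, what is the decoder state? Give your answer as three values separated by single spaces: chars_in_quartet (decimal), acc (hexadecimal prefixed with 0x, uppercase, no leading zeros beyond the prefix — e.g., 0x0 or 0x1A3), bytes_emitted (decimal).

Answer: 2 0xA9A 0

Derivation:
After char 0 ('q'=42): chars_in_quartet=1 acc=0x2A bytes_emitted=0
After char 1 ('a'=26): chars_in_quartet=2 acc=0xA9A bytes_emitted=0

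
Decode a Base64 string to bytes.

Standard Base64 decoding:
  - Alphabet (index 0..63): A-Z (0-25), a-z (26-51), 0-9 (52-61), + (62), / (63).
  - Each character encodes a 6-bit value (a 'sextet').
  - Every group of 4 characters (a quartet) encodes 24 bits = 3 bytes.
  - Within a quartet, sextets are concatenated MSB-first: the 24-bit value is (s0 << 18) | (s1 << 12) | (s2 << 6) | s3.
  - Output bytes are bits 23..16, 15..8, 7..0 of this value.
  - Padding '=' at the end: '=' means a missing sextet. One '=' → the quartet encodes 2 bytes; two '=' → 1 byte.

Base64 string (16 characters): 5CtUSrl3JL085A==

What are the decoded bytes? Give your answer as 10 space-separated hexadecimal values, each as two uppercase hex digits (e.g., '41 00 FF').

After char 0 ('5'=57): chars_in_quartet=1 acc=0x39 bytes_emitted=0
After char 1 ('C'=2): chars_in_quartet=2 acc=0xE42 bytes_emitted=0
After char 2 ('t'=45): chars_in_quartet=3 acc=0x390AD bytes_emitted=0
After char 3 ('U'=20): chars_in_quartet=4 acc=0xE42B54 -> emit E4 2B 54, reset; bytes_emitted=3
After char 4 ('S'=18): chars_in_quartet=1 acc=0x12 bytes_emitted=3
After char 5 ('r'=43): chars_in_quartet=2 acc=0x4AB bytes_emitted=3
After char 6 ('l'=37): chars_in_quartet=3 acc=0x12AE5 bytes_emitted=3
After char 7 ('3'=55): chars_in_quartet=4 acc=0x4AB977 -> emit 4A B9 77, reset; bytes_emitted=6
After char 8 ('J'=9): chars_in_quartet=1 acc=0x9 bytes_emitted=6
After char 9 ('L'=11): chars_in_quartet=2 acc=0x24B bytes_emitted=6
After char 10 ('0'=52): chars_in_quartet=3 acc=0x92F4 bytes_emitted=6
After char 11 ('8'=60): chars_in_quartet=4 acc=0x24BD3C -> emit 24 BD 3C, reset; bytes_emitted=9
After char 12 ('5'=57): chars_in_quartet=1 acc=0x39 bytes_emitted=9
After char 13 ('A'=0): chars_in_quartet=2 acc=0xE40 bytes_emitted=9
Padding '==': partial quartet acc=0xE40 -> emit E4; bytes_emitted=10

Answer: E4 2B 54 4A B9 77 24 BD 3C E4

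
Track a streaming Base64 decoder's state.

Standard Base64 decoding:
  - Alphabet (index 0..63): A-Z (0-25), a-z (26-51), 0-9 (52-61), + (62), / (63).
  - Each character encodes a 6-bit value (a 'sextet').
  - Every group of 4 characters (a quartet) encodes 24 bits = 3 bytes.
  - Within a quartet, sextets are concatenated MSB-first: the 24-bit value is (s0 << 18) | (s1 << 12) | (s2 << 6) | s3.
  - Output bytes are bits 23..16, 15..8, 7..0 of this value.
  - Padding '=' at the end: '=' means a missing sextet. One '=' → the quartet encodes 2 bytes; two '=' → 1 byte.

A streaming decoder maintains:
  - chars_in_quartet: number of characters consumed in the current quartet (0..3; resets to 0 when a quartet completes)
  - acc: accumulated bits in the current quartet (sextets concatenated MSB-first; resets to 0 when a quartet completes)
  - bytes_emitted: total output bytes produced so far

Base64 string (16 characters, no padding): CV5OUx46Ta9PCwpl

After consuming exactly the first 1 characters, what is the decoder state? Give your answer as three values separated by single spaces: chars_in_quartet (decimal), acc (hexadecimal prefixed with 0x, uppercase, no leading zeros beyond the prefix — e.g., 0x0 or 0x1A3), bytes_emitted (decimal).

After char 0 ('C'=2): chars_in_quartet=1 acc=0x2 bytes_emitted=0

Answer: 1 0x2 0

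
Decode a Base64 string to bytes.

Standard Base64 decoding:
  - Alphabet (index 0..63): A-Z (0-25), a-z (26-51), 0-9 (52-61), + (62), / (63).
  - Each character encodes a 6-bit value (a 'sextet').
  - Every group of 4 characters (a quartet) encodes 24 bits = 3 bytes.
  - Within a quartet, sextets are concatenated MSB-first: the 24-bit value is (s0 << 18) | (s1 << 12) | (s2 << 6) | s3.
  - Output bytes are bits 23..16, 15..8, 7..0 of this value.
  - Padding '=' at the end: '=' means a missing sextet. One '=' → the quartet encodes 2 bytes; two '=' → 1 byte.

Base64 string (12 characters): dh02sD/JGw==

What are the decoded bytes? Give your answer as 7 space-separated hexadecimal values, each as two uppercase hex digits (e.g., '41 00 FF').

After char 0 ('d'=29): chars_in_quartet=1 acc=0x1D bytes_emitted=0
After char 1 ('h'=33): chars_in_quartet=2 acc=0x761 bytes_emitted=0
After char 2 ('0'=52): chars_in_quartet=3 acc=0x1D874 bytes_emitted=0
After char 3 ('2'=54): chars_in_quartet=4 acc=0x761D36 -> emit 76 1D 36, reset; bytes_emitted=3
After char 4 ('s'=44): chars_in_quartet=1 acc=0x2C bytes_emitted=3
After char 5 ('D'=3): chars_in_quartet=2 acc=0xB03 bytes_emitted=3
After char 6 ('/'=63): chars_in_quartet=3 acc=0x2C0FF bytes_emitted=3
After char 7 ('J'=9): chars_in_quartet=4 acc=0xB03FC9 -> emit B0 3F C9, reset; bytes_emitted=6
After char 8 ('G'=6): chars_in_quartet=1 acc=0x6 bytes_emitted=6
After char 9 ('w'=48): chars_in_quartet=2 acc=0x1B0 bytes_emitted=6
Padding '==': partial quartet acc=0x1B0 -> emit 1B; bytes_emitted=7

Answer: 76 1D 36 B0 3F C9 1B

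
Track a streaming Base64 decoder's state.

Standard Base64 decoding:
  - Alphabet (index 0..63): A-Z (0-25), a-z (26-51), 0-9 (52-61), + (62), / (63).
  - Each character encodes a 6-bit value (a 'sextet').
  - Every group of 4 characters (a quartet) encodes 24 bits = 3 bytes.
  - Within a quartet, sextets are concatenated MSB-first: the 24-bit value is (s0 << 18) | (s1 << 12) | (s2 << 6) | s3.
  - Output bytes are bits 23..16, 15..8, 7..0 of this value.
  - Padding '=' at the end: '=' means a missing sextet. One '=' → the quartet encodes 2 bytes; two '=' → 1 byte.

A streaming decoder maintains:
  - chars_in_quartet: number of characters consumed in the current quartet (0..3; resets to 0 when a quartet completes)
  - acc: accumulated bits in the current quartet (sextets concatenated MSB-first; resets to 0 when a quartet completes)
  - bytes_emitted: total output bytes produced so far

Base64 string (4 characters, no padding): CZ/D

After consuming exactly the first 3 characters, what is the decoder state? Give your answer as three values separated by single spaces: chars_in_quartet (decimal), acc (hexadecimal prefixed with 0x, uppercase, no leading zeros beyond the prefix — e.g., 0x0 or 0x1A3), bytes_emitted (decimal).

Answer: 3 0x267F 0

Derivation:
After char 0 ('C'=2): chars_in_quartet=1 acc=0x2 bytes_emitted=0
After char 1 ('Z'=25): chars_in_quartet=2 acc=0x99 bytes_emitted=0
After char 2 ('/'=63): chars_in_quartet=3 acc=0x267F bytes_emitted=0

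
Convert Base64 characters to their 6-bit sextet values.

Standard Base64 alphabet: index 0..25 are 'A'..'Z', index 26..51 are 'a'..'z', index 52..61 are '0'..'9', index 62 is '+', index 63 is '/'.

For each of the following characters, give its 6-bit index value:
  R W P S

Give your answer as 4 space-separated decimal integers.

Answer: 17 22 15 18

Derivation:
'R': A..Z range, ord('R') − ord('A') = 17
'W': A..Z range, ord('W') − ord('A') = 22
'P': A..Z range, ord('P') − ord('A') = 15
'S': A..Z range, ord('S') − ord('A') = 18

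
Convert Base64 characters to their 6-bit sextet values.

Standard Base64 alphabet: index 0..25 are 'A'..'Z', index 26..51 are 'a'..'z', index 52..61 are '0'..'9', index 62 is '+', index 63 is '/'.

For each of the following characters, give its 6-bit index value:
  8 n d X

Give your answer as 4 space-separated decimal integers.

Answer: 60 39 29 23

Derivation:
'8': 0..9 range, 52 + ord('8') − ord('0') = 60
'n': a..z range, 26 + ord('n') − ord('a') = 39
'd': a..z range, 26 + ord('d') − ord('a') = 29
'X': A..Z range, ord('X') − ord('A') = 23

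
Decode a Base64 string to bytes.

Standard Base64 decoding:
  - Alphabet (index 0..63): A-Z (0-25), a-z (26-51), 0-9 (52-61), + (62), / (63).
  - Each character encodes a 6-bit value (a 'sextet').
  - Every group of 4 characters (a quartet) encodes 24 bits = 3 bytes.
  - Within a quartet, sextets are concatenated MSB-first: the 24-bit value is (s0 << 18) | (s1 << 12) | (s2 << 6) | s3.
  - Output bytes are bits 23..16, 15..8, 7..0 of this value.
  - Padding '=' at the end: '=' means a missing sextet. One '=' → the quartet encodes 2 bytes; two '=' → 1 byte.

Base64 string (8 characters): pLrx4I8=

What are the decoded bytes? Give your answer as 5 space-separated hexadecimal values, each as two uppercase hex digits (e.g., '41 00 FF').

Answer: A4 BA F1 E0 8F

Derivation:
After char 0 ('p'=41): chars_in_quartet=1 acc=0x29 bytes_emitted=0
After char 1 ('L'=11): chars_in_quartet=2 acc=0xA4B bytes_emitted=0
After char 2 ('r'=43): chars_in_quartet=3 acc=0x292EB bytes_emitted=0
After char 3 ('x'=49): chars_in_quartet=4 acc=0xA4BAF1 -> emit A4 BA F1, reset; bytes_emitted=3
After char 4 ('4'=56): chars_in_quartet=1 acc=0x38 bytes_emitted=3
After char 5 ('I'=8): chars_in_quartet=2 acc=0xE08 bytes_emitted=3
After char 6 ('8'=60): chars_in_quartet=3 acc=0x3823C bytes_emitted=3
Padding '=': partial quartet acc=0x3823C -> emit E0 8F; bytes_emitted=5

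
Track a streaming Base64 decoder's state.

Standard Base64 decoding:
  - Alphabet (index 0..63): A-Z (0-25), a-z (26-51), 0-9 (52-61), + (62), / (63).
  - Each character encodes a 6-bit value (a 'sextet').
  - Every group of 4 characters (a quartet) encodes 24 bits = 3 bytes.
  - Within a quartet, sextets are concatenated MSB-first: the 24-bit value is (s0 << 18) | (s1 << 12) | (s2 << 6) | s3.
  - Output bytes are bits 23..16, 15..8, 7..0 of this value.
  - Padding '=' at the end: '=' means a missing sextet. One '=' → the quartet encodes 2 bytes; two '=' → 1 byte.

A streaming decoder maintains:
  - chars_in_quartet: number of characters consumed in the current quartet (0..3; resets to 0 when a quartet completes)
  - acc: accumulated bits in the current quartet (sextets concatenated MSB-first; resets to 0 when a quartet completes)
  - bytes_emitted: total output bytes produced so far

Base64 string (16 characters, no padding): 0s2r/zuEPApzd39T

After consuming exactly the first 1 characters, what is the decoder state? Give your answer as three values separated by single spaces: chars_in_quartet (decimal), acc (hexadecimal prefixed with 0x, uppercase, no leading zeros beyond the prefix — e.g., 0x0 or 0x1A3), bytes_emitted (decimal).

Answer: 1 0x34 0

Derivation:
After char 0 ('0'=52): chars_in_quartet=1 acc=0x34 bytes_emitted=0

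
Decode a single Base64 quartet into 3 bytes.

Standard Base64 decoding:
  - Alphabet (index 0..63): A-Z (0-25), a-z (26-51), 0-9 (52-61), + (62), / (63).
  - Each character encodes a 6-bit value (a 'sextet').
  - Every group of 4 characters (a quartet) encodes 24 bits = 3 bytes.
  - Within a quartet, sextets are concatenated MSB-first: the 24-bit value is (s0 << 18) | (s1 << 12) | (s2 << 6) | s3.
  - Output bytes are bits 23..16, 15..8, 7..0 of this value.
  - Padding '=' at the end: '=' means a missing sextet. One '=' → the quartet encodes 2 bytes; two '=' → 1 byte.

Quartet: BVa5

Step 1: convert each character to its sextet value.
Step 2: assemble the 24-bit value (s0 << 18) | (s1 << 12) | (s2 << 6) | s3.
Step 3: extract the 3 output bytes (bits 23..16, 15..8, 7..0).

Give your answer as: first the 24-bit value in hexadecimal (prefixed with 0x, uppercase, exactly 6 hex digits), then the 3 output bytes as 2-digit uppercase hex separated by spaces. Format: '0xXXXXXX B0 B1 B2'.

Sextets: B=1, V=21, a=26, 5=57
24-bit: (1<<18) | (21<<12) | (26<<6) | 57
      = 0x040000 | 0x015000 | 0x000680 | 0x000039
      = 0x0556B9
Bytes: (v>>16)&0xFF=05, (v>>8)&0xFF=56, v&0xFF=B9

Answer: 0x0556B9 05 56 B9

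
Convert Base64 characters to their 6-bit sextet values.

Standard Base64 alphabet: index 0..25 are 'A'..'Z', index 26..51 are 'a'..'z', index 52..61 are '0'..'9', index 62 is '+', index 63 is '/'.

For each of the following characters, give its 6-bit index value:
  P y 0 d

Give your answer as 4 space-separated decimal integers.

Answer: 15 50 52 29

Derivation:
'P': A..Z range, ord('P') − ord('A') = 15
'y': a..z range, 26 + ord('y') − ord('a') = 50
'0': 0..9 range, 52 + ord('0') − ord('0') = 52
'd': a..z range, 26 + ord('d') − ord('a') = 29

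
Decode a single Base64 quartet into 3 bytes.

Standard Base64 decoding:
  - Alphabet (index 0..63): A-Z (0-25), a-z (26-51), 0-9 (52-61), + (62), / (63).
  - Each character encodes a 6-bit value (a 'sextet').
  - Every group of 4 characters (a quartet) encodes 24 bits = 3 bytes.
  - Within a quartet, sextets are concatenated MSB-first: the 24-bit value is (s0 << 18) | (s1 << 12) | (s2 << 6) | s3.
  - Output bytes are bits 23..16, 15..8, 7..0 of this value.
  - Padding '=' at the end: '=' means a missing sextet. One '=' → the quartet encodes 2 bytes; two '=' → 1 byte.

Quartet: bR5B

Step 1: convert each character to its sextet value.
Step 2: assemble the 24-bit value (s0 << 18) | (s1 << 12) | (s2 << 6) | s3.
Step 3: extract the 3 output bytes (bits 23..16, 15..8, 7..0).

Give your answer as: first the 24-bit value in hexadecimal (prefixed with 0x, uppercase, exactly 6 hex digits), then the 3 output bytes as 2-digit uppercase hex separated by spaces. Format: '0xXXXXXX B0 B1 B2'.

Sextets: b=27, R=17, 5=57, B=1
24-bit: (27<<18) | (17<<12) | (57<<6) | 1
      = 0x6C0000 | 0x011000 | 0x000E40 | 0x000001
      = 0x6D1E41
Bytes: (v>>16)&0xFF=6D, (v>>8)&0xFF=1E, v&0xFF=41

Answer: 0x6D1E41 6D 1E 41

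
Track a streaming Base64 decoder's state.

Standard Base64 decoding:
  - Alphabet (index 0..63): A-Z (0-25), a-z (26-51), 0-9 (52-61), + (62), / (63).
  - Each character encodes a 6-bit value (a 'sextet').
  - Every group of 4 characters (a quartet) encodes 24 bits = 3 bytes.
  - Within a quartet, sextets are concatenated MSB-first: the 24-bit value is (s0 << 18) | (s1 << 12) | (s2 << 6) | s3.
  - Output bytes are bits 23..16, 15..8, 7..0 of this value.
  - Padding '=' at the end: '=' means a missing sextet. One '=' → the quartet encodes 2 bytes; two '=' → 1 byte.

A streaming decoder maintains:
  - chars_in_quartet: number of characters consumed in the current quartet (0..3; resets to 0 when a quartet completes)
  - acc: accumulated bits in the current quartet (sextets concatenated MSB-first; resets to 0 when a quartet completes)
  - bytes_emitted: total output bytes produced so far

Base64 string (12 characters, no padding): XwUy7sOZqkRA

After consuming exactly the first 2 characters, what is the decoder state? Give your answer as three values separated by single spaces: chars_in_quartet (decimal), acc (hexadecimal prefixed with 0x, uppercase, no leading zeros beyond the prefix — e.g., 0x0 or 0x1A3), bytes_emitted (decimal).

After char 0 ('X'=23): chars_in_quartet=1 acc=0x17 bytes_emitted=0
After char 1 ('w'=48): chars_in_quartet=2 acc=0x5F0 bytes_emitted=0

Answer: 2 0x5F0 0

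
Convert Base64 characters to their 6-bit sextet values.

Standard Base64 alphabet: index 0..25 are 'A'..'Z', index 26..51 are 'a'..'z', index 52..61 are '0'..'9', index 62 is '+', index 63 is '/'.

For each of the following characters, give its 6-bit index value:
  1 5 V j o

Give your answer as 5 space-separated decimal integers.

Answer: 53 57 21 35 40

Derivation:
'1': 0..9 range, 52 + ord('1') − ord('0') = 53
'5': 0..9 range, 52 + ord('5') − ord('0') = 57
'V': A..Z range, ord('V') − ord('A') = 21
'j': a..z range, 26 + ord('j') − ord('a') = 35
'o': a..z range, 26 + ord('o') − ord('a') = 40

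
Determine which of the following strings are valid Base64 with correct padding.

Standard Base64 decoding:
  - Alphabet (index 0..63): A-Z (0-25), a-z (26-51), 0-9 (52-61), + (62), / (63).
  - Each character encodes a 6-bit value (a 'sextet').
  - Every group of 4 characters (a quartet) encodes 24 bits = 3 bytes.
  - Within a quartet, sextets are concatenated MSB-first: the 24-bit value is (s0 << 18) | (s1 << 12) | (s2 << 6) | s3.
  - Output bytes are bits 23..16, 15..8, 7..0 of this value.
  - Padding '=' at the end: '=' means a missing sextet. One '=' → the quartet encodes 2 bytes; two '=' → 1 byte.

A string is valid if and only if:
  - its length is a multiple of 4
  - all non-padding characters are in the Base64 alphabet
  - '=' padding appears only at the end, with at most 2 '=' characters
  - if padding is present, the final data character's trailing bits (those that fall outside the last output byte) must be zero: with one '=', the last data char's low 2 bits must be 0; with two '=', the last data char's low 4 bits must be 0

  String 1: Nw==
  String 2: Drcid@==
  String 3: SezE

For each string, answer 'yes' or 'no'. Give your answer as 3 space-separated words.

Answer: yes no yes

Derivation:
String 1: 'Nw==' → valid
String 2: 'Drcid@==' → invalid (bad char(s): ['@'])
String 3: 'SezE' → valid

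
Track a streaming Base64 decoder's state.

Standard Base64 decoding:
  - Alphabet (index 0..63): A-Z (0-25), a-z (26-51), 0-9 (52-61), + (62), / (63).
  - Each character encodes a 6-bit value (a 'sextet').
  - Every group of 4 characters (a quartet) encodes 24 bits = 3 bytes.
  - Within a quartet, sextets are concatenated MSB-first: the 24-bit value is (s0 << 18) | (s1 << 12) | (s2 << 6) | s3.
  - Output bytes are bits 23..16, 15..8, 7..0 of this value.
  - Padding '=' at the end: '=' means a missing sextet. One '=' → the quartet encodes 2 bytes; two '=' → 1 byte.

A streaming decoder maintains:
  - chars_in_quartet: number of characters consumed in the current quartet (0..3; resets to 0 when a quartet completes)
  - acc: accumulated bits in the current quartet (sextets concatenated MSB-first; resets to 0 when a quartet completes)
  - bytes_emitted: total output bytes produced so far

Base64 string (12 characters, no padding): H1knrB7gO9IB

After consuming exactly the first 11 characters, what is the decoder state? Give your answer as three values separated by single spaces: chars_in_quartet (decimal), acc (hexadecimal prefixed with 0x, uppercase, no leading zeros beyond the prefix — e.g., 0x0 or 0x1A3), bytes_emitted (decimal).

Answer: 3 0xEF48 6

Derivation:
After char 0 ('H'=7): chars_in_quartet=1 acc=0x7 bytes_emitted=0
After char 1 ('1'=53): chars_in_quartet=2 acc=0x1F5 bytes_emitted=0
After char 2 ('k'=36): chars_in_quartet=3 acc=0x7D64 bytes_emitted=0
After char 3 ('n'=39): chars_in_quartet=4 acc=0x1F5927 -> emit 1F 59 27, reset; bytes_emitted=3
After char 4 ('r'=43): chars_in_quartet=1 acc=0x2B bytes_emitted=3
After char 5 ('B'=1): chars_in_quartet=2 acc=0xAC1 bytes_emitted=3
After char 6 ('7'=59): chars_in_quartet=3 acc=0x2B07B bytes_emitted=3
After char 7 ('g'=32): chars_in_quartet=4 acc=0xAC1EE0 -> emit AC 1E E0, reset; bytes_emitted=6
After char 8 ('O'=14): chars_in_quartet=1 acc=0xE bytes_emitted=6
After char 9 ('9'=61): chars_in_quartet=2 acc=0x3BD bytes_emitted=6
After char 10 ('I'=8): chars_in_quartet=3 acc=0xEF48 bytes_emitted=6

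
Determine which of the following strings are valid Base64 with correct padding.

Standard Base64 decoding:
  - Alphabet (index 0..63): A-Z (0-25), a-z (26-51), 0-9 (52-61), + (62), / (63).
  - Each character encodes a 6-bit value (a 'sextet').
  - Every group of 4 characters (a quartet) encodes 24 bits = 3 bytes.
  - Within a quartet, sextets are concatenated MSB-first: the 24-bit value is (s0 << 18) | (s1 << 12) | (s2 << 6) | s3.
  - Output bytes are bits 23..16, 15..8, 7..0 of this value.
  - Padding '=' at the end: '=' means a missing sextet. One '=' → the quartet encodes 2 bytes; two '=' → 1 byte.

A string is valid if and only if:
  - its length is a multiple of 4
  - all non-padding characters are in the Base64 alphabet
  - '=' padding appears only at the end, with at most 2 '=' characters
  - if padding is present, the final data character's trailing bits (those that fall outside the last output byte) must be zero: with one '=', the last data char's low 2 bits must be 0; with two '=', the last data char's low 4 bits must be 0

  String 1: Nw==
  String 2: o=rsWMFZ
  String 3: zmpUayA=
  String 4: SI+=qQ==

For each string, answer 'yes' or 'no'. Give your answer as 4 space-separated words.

String 1: 'Nw==' → valid
String 2: 'o=rsWMFZ' → invalid (bad char(s): ['=']; '=' in middle)
String 3: 'zmpUayA=' → valid
String 4: 'SI+=qQ==' → invalid (bad char(s): ['=']; '=' in middle)

Answer: yes no yes no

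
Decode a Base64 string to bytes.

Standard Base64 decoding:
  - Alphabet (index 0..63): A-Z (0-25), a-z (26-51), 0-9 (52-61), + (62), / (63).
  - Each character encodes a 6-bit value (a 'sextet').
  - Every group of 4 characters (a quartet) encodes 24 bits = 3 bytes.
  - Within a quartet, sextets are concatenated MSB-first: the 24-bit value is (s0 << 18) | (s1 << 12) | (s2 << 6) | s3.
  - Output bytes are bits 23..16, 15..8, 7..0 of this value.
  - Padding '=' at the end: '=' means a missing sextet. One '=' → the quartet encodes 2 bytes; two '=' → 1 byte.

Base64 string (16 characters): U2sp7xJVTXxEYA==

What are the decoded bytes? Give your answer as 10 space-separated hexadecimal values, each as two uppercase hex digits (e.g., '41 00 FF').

Answer: 53 6B 29 EF 12 55 4D 7C 44 60

Derivation:
After char 0 ('U'=20): chars_in_quartet=1 acc=0x14 bytes_emitted=0
After char 1 ('2'=54): chars_in_quartet=2 acc=0x536 bytes_emitted=0
After char 2 ('s'=44): chars_in_quartet=3 acc=0x14DAC bytes_emitted=0
After char 3 ('p'=41): chars_in_quartet=4 acc=0x536B29 -> emit 53 6B 29, reset; bytes_emitted=3
After char 4 ('7'=59): chars_in_quartet=1 acc=0x3B bytes_emitted=3
After char 5 ('x'=49): chars_in_quartet=2 acc=0xEF1 bytes_emitted=3
After char 6 ('J'=9): chars_in_quartet=3 acc=0x3BC49 bytes_emitted=3
After char 7 ('V'=21): chars_in_quartet=4 acc=0xEF1255 -> emit EF 12 55, reset; bytes_emitted=6
After char 8 ('T'=19): chars_in_quartet=1 acc=0x13 bytes_emitted=6
After char 9 ('X'=23): chars_in_quartet=2 acc=0x4D7 bytes_emitted=6
After char 10 ('x'=49): chars_in_quartet=3 acc=0x135F1 bytes_emitted=6
After char 11 ('E'=4): chars_in_quartet=4 acc=0x4D7C44 -> emit 4D 7C 44, reset; bytes_emitted=9
After char 12 ('Y'=24): chars_in_quartet=1 acc=0x18 bytes_emitted=9
After char 13 ('A'=0): chars_in_quartet=2 acc=0x600 bytes_emitted=9
Padding '==': partial quartet acc=0x600 -> emit 60; bytes_emitted=10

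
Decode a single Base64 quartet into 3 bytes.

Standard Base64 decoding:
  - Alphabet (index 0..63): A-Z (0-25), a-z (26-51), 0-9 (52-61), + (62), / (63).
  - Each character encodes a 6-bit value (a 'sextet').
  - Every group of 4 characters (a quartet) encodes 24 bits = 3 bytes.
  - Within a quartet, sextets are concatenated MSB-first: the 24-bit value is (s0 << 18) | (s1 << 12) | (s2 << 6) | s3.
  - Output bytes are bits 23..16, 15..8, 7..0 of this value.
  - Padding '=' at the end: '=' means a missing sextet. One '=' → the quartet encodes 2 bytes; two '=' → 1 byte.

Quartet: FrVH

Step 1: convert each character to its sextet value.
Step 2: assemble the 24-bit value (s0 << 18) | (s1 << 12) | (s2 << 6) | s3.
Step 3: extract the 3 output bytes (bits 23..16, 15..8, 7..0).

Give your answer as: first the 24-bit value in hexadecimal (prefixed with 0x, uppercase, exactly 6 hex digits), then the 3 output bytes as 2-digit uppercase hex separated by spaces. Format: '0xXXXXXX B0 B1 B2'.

Sextets: F=5, r=43, V=21, H=7
24-bit: (5<<18) | (43<<12) | (21<<6) | 7
      = 0x140000 | 0x02B000 | 0x000540 | 0x000007
      = 0x16B547
Bytes: (v>>16)&0xFF=16, (v>>8)&0xFF=B5, v&0xFF=47

Answer: 0x16B547 16 B5 47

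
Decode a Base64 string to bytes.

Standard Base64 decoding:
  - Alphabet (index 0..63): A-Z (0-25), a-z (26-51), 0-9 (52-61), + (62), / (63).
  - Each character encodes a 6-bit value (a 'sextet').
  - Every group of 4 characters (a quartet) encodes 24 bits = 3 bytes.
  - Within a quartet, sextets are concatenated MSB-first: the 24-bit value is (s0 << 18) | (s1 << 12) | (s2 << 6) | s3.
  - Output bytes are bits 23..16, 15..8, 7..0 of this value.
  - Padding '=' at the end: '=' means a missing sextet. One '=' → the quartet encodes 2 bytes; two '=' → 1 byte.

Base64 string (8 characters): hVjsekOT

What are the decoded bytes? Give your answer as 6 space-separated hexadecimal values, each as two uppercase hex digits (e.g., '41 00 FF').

After char 0 ('h'=33): chars_in_quartet=1 acc=0x21 bytes_emitted=0
After char 1 ('V'=21): chars_in_quartet=2 acc=0x855 bytes_emitted=0
After char 2 ('j'=35): chars_in_quartet=3 acc=0x21563 bytes_emitted=0
After char 3 ('s'=44): chars_in_quartet=4 acc=0x8558EC -> emit 85 58 EC, reset; bytes_emitted=3
After char 4 ('e'=30): chars_in_quartet=1 acc=0x1E bytes_emitted=3
After char 5 ('k'=36): chars_in_quartet=2 acc=0x7A4 bytes_emitted=3
After char 6 ('O'=14): chars_in_quartet=3 acc=0x1E90E bytes_emitted=3
After char 7 ('T'=19): chars_in_quartet=4 acc=0x7A4393 -> emit 7A 43 93, reset; bytes_emitted=6

Answer: 85 58 EC 7A 43 93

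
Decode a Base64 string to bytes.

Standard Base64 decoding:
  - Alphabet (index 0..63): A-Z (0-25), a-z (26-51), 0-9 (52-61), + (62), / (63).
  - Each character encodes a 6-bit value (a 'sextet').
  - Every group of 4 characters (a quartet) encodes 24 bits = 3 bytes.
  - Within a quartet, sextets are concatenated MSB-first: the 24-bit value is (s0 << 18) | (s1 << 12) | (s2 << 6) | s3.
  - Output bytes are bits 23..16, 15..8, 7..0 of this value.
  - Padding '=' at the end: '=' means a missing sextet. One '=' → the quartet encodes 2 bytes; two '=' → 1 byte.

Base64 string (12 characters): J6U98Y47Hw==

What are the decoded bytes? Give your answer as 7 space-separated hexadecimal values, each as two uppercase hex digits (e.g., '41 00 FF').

After char 0 ('J'=9): chars_in_quartet=1 acc=0x9 bytes_emitted=0
After char 1 ('6'=58): chars_in_quartet=2 acc=0x27A bytes_emitted=0
After char 2 ('U'=20): chars_in_quartet=3 acc=0x9E94 bytes_emitted=0
After char 3 ('9'=61): chars_in_quartet=4 acc=0x27A53D -> emit 27 A5 3D, reset; bytes_emitted=3
After char 4 ('8'=60): chars_in_quartet=1 acc=0x3C bytes_emitted=3
After char 5 ('Y'=24): chars_in_quartet=2 acc=0xF18 bytes_emitted=3
After char 6 ('4'=56): chars_in_quartet=3 acc=0x3C638 bytes_emitted=3
After char 7 ('7'=59): chars_in_quartet=4 acc=0xF18E3B -> emit F1 8E 3B, reset; bytes_emitted=6
After char 8 ('H'=7): chars_in_quartet=1 acc=0x7 bytes_emitted=6
After char 9 ('w'=48): chars_in_quartet=2 acc=0x1F0 bytes_emitted=6
Padding '==': partial quartet acc=0x1F0 -> emit 1F; bytes_emitted=7

Answer: 27 A5 3D F1 8E 3B 1F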